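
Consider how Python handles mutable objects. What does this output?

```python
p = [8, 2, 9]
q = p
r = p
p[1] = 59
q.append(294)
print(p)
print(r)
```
[8, 59, 9, 294]
[8, 59, 9, 294]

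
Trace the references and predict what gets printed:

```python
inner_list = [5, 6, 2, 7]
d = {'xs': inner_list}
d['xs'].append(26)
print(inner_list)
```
[5, 6, 2, 7, 26]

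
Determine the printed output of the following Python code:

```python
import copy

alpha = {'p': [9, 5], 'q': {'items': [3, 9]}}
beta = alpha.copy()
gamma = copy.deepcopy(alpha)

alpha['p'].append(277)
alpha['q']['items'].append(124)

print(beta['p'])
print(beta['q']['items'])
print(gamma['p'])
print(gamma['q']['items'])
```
[9, 5, 277]
[3, 9, 124]
[9, 5]
[3, 9]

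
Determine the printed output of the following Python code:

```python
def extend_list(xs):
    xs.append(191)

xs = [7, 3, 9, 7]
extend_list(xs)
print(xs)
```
[7, 3, 9, 7, 191]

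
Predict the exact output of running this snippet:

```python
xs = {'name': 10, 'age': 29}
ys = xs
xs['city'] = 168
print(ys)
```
{'name': 10, 'age': 29, 'city': 168}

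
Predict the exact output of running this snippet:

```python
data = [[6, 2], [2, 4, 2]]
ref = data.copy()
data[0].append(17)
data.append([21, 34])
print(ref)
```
[[6, 2, 17], [2, 4, 2]]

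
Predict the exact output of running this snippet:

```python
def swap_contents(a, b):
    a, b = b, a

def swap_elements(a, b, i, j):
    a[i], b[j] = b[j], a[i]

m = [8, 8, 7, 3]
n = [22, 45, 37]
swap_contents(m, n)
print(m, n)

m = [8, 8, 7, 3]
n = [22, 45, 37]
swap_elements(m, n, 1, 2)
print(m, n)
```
[8, 8, 7, 3] [22, 45, 37]
[8, 37, 7, 3] [22, 45, 8]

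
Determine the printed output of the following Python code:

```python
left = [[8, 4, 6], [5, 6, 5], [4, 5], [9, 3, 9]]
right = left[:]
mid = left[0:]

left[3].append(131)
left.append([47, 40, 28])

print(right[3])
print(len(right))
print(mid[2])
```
[9, 3, 9, 131]
4
[4, 5]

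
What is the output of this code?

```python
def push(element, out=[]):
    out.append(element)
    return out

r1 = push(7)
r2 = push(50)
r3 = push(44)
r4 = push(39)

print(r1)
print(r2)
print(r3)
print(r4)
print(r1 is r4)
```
[7, 50, 44, 39]
[7, 50, 44, 39]
[7, 50, 44, 39]
[7, 50, 44, 39]
True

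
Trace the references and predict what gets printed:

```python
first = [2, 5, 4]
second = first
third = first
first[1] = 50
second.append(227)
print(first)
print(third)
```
[2, 50, 4, 227]
[2, 50, 4, 227]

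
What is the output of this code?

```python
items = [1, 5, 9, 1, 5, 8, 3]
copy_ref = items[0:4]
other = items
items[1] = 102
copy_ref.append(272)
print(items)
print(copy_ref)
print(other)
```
[1, 102, 9, 1, 5, 8, 3]
[1, 5, 9, 1, 272]
[1, 102, 9, 1, 5, 8, 3]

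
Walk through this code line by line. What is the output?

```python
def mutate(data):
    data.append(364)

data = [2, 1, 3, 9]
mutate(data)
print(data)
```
[2, 1, 3, 9, 364]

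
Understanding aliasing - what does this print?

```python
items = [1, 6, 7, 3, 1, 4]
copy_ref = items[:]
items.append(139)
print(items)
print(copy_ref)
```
[1, 6, 7, 3, 1, 4, 139]
[1, 6, 7, 3, 1, 4]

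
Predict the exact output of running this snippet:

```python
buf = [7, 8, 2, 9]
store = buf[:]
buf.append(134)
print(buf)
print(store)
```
[7, 8, 2, 9, 134]
[7, 8, 2, 9]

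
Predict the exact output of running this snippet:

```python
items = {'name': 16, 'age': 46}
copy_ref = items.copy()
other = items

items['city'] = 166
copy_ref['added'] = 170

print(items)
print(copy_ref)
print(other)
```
{'name': 16, 'age': 46, 'city': 166}
{'name': 16, 'age': 46, 'added': 170}
{'name': 16, 'age': 46, 'city': 166}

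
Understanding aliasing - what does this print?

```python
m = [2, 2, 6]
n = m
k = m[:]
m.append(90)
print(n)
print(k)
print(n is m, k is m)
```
[2, 2, 6, 90]
[2, 2, 6]
True False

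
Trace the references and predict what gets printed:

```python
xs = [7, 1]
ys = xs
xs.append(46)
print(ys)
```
[7, 1, 46]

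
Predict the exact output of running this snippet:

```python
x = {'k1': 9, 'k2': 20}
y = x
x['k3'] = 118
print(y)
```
{'k1': 9, 'k2': 20, 'k3': 118}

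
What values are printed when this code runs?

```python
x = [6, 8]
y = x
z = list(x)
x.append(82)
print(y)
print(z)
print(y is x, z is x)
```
[6, 8, 82]
[6, 8]
True False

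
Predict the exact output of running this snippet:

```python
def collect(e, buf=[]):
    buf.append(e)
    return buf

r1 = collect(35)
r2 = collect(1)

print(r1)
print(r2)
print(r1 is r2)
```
[35, 1]
[35, 1]
True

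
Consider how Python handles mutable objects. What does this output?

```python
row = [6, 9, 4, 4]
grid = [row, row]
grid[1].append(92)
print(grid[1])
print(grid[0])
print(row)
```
[6, 9, 4, 4, 92]
[6, 9, 4, 4, 92]
[6, 9, 4, 4, 92]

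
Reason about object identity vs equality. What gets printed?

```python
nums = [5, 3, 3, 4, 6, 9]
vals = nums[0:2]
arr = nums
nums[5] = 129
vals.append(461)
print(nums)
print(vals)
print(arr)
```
[5, 3, 3, 4, 6, 129]
[5, 3, 461]
[5, 3, 3, 4, 6, 129]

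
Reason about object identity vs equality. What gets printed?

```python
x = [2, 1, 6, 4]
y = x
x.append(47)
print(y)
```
[2, 1, 6, 4, 47]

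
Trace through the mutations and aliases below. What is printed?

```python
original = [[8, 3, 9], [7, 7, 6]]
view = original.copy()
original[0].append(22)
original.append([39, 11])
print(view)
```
[[8, 3, 9, 22], [7, 7, 6]]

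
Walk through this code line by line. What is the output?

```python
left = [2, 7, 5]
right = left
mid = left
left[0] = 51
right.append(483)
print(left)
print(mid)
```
[51, 7, 5, 483]
[51, 7, 5, 483]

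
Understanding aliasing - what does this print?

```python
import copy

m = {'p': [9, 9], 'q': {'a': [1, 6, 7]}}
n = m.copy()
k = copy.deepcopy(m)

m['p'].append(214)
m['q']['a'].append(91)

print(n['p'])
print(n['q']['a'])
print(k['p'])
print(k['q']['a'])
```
[9, 9, 214]
[1, 6, 7, 91]
[9, 9]
[1, 6, 7]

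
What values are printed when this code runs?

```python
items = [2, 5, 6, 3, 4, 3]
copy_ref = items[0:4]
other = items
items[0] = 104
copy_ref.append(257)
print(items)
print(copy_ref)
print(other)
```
[104, 5, 6, 3, 4, 3]
[2, 5, 6, 3, 257]
[104, 5, 6, 3, 4, 3]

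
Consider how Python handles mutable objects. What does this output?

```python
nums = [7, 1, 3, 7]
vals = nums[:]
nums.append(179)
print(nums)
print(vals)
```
[7, 1, 3, 7, 179]
[7, 1, 3, 7]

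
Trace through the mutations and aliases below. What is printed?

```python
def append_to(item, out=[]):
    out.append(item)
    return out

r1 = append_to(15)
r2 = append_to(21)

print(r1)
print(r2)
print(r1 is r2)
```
[15, 21]
[15, 21]
True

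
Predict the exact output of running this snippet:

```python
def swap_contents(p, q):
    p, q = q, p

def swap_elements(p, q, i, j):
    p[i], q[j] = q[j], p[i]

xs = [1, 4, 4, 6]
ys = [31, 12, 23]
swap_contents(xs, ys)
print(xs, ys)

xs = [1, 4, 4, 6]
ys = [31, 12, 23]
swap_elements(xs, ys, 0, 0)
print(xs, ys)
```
[1, 4, 4, 6] [31, 12, 23]
[31, 4, 4, 6] [1, 12, 23]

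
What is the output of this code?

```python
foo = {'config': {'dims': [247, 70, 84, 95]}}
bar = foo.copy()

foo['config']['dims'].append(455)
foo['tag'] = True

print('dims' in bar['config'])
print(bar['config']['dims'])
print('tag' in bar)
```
True
[247, 70, 84, 95, 455]
False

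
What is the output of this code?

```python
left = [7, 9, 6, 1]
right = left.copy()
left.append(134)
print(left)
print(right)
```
[7, 9, 6, 1, 134]
[7, 9, 6, 1]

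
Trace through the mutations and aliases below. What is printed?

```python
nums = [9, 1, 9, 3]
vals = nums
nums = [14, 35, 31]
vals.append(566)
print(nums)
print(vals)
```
[14, 35, 31]
[9, 1, 9, 3, 566]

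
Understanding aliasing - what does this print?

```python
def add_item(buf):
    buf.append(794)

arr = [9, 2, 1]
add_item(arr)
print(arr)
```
[9, 2, 1, 794]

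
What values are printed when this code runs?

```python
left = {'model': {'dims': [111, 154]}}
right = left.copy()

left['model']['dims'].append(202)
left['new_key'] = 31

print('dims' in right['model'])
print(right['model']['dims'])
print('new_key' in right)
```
True
[111, 154, 202]
False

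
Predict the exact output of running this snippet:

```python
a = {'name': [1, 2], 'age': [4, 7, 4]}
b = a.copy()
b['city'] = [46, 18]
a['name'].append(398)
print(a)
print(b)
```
{'name': [1, 2, 398], 'age': [4, 7, 4]}
{'name': [1, 2, 398], 'age': [4, 7, 4], 'city': [46, 18]}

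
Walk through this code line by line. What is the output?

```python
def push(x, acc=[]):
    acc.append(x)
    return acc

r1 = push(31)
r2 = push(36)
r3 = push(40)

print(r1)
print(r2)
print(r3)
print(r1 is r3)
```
[31, 36, 40]
[31, 36, 40]
[31, 36, 40]
True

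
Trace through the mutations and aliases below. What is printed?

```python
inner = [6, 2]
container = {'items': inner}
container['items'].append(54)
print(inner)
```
[6, 2, 54]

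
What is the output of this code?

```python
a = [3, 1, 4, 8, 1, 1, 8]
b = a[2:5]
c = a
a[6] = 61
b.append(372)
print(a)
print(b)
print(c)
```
[3, 1, 4, 8, 1, 1, 61]
[4, 8, 1, 372]
[3, 1, 4, 8, 1, 1, 61]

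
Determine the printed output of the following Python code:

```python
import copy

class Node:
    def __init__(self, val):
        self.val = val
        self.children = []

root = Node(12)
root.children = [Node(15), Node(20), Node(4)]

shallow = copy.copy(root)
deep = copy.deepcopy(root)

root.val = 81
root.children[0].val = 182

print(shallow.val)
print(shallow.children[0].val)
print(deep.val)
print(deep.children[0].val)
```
12
182
12
15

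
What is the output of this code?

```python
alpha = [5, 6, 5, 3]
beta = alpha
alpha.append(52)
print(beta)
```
[5, 6, 5, 3, 52]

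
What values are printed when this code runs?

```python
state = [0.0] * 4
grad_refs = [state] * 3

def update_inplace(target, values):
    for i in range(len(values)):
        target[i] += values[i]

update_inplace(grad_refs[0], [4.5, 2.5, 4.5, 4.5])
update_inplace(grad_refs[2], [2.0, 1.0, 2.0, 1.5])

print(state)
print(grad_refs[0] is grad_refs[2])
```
[6.5, 3.5, 6.5, 6.0]
True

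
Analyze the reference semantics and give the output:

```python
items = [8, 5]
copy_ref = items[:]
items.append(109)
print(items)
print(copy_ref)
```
[8, 5, 109]
[8, 5]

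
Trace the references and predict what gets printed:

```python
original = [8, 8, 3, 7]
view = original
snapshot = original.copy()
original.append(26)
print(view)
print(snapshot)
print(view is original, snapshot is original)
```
[8, 8, 3, 7, 26]
[8, 8, 3, 7]
True False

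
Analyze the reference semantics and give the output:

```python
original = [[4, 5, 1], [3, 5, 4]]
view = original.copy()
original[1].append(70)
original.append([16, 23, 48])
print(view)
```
[[4, 5, 1], [3, 5, 4, 70]]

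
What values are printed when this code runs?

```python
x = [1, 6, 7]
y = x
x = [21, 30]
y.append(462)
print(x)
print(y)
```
[21, 30]
[1, 6, 7, 462]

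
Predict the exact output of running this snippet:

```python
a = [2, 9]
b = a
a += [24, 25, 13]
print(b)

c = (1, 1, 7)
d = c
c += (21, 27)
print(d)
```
[2, 9, 24, 25, 13]
(1, 1, 7)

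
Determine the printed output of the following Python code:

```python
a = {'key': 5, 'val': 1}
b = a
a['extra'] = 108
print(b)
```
{'key': 5, 'val': 1, 'extra': 108}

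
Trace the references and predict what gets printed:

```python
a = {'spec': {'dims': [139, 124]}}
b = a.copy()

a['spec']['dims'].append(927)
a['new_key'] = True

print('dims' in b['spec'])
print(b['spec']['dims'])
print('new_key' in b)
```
True
[139, 124, 927]
False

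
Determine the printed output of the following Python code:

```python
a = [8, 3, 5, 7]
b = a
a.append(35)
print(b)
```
[8, 3, 5, 7, 35]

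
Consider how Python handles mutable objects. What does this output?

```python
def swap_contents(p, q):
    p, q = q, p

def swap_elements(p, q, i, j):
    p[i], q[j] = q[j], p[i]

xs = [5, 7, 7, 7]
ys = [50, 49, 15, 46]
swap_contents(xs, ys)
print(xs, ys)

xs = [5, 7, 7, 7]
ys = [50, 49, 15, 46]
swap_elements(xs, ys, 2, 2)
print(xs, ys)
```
[5, 7, 7, 7] [50, 49, 15, 46]
[5, 7, 15, 7] [50, 49, 7, 46]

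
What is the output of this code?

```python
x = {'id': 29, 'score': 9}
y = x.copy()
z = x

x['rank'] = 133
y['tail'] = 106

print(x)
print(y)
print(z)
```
{'id': 29, 'score': 9, 'rank': 133}
{'id': 29, 'score': 9, 'tail': 106}
{'id': 29, 'score': 9, 'rank': 133}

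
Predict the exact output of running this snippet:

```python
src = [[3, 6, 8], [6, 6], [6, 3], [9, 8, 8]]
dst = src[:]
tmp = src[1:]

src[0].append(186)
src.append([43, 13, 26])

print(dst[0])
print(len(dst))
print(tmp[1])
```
[3, 6, 8, 186]
4
[6, 3]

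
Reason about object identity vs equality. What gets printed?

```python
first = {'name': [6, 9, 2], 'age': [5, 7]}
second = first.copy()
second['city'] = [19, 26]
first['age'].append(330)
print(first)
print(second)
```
{'name': [6, 9, 2], 'age': [5, 7, 330]}
{'name': [6, 9, 2], 'age': [5, 7, 330], 'city': [19, 26]}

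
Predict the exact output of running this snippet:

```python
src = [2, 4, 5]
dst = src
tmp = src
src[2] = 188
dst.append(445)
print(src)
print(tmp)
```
[2, 4, 188, 445]
[2, 4, 188, 445]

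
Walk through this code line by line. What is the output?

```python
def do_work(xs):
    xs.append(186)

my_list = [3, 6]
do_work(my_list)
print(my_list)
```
[3, 6, 186]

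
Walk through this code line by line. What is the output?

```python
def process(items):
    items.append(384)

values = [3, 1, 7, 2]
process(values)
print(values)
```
[3, 1, 7, 2, 384]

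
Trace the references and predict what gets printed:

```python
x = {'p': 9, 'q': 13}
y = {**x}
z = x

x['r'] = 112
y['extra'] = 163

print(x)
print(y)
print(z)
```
{'p': 9, 'q': 13, 'r': 112}
{'p': 9, 'q': 13, 'extra': 163}
{'p': 9, 'q': 13, 'r': 112}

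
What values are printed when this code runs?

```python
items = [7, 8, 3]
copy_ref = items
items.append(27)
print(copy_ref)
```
[7, 8, 3, 27]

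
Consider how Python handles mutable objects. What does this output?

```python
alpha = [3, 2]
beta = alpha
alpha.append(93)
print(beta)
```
[3, 2, 93]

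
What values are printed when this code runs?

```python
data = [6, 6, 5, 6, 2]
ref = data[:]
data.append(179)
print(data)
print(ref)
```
[6, 6, 5, 6, 2, 179]
[6, 6, 5, 6, 2]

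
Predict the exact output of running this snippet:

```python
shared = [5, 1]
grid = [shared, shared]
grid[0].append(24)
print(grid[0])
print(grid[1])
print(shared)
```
[5, 1, 24]
[5, 1, 24]
[5, 1, 24]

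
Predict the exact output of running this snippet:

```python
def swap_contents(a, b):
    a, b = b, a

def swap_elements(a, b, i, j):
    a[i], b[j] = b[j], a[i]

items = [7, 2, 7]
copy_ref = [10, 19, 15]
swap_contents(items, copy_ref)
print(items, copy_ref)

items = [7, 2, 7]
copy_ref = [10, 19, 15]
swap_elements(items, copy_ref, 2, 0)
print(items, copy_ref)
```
[7, 2, 7] [10, 19, 15]
[7, 2, 10] [7, 19, 15]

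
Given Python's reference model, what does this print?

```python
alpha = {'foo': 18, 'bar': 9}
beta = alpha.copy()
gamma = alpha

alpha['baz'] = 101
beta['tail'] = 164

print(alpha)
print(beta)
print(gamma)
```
{'foo': 18, 'bar': 9, 'baz': 101}
{'foo': 18, 'bar': 9, 'tail': 164}
{'foo': 18, 'bar': 9, 'baz': 101}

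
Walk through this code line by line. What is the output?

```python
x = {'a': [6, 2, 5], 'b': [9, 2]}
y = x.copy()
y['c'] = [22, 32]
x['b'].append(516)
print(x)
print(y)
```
{'a': [6, 2, 5], 'b': [9, 2, 516]}
{'a': [6, 2, 5], 'b': [9, 2, 516], 'c': [22, 32]}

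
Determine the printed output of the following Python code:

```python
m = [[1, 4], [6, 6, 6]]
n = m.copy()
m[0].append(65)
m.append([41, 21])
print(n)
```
[[1, 4, 65], [6, 6, 6]]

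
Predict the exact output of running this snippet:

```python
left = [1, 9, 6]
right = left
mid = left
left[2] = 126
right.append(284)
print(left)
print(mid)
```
[1, 9, 126, 284]
[1, 9, 126, 284]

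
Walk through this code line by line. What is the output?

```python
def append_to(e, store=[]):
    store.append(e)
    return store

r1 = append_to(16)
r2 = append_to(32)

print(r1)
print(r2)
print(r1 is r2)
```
[16, 32]
[16, 32]
True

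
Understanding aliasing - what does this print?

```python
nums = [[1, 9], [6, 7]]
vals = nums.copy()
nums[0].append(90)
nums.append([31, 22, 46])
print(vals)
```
[[1, 9, 90], [6, 7]]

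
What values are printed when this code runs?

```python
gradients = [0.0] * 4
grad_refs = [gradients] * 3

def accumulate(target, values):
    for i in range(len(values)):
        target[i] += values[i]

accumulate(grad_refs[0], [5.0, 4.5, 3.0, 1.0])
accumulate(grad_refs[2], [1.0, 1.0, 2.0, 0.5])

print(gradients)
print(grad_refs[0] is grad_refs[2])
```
[6.0, 5.5, 5.0, 1.5]
True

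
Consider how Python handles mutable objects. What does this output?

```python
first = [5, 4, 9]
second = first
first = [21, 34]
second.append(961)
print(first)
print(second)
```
[21, 34]
[5, 4, 9, 961]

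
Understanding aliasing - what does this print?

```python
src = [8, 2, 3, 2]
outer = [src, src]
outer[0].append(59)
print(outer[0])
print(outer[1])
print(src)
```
[8, 2, 3, 2, 59]
[8, 2, 3, 2, 59]
[8, 2, 3, 2, 59]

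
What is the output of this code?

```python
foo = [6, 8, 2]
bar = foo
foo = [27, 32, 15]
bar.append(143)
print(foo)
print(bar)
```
[27, 32, 15]
[6, 8, 2, 143]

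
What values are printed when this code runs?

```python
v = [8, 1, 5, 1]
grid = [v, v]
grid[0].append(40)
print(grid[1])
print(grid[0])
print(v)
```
[8, 1, 5, 1, 40]
[8, 1, 5, 1, 40]
[8, 1, 5, 1, 40]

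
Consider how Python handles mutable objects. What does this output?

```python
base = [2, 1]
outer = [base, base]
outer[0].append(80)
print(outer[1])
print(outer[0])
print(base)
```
[2, 1, 80]
[2, 1, 80]
[2, 1, 80]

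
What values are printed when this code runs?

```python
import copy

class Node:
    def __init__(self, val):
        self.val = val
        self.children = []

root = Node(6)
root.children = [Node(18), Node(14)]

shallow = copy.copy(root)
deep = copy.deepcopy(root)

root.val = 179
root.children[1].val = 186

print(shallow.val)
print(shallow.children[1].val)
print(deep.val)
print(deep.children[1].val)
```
6
186
6
14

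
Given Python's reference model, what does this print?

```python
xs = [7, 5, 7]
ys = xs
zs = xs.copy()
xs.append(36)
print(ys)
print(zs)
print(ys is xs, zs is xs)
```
[7, 5, 7, 36]
[7, 5, 7]
True False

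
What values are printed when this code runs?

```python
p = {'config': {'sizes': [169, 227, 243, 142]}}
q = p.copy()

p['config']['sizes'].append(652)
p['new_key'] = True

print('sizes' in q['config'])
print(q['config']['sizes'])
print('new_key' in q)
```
True
[169, 227, 243, 142, 652]
False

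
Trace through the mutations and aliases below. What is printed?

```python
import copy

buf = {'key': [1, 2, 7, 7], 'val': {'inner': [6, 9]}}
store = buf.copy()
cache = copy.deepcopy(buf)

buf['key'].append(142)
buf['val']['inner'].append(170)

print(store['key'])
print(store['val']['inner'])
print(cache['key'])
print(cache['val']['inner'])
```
[1, 2, 7, 7, 142]
[6, 9, 170]
[1, 2, 7, 7]
[6, 9]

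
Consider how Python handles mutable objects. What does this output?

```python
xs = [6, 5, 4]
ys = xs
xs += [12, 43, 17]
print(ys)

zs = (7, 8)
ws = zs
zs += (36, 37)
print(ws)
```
[6, 5, 4, 12, 43, 17]
(7, 8)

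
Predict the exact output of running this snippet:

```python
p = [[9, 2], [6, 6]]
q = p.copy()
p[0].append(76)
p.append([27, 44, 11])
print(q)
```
[[9, 2, 76], [6, 6]]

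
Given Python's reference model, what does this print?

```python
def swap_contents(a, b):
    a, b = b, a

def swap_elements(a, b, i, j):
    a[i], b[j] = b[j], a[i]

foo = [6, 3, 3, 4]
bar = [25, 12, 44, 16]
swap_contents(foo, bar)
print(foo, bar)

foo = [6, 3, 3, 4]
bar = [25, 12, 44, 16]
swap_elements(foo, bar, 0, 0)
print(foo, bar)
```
[6, 3, 3, 4] [25, 12, 44, 16]
[25, 3, 3, 4] [6, 12, 44, 16]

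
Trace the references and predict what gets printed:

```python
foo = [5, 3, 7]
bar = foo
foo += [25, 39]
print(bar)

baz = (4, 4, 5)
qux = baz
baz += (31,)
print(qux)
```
[5, 3, 7, 25, 39]
(4, 4, 5)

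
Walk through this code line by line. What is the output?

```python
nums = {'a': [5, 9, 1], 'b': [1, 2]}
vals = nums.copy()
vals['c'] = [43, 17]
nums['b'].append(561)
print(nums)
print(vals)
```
{'a': [5, 9, 1], 'b': [1, 2, 561]}
{'a': [5, 9, 1], 'b': [1, 2, 561], 'c': [43, 17]}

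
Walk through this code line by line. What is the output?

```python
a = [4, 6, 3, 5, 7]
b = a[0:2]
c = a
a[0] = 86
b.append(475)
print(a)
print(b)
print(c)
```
[86, 6, 3, 5, 7]
[4, 6, 475]
[86, 6, 3, 5, 7]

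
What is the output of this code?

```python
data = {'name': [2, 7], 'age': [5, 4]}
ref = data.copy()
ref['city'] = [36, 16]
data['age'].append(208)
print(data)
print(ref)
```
{'name': [2, 7], 'age': [5, 4, 208]}
{'name': [2, 7], 'age': [5, 4, 208], 'city': [36, 16]}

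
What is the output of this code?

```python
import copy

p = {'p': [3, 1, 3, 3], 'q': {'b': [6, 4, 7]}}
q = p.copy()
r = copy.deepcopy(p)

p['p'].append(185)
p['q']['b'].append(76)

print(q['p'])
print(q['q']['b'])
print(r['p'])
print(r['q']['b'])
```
[3, 1, 3, 3, 185]
[6, 4, 7, 76]
[3, 1, 3, 3]
[6, 4, 7]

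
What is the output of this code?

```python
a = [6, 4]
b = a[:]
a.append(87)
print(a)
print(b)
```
[6, 4, 87]
[6, 4]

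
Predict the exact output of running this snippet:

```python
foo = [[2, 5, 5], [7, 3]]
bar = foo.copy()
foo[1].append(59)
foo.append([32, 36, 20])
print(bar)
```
[[2, 5, 5], [7, 3, 59]]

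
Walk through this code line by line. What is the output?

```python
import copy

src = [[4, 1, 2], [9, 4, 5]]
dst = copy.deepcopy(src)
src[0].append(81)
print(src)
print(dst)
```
[[4, 1, 2, 81], [9, 4, 5]]
[[4, 1, 2], [9, 4, 5]]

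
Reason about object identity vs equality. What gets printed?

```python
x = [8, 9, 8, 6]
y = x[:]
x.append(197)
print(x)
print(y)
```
[8, 9, 8, 6, 197]
[8, 9, 8, 6]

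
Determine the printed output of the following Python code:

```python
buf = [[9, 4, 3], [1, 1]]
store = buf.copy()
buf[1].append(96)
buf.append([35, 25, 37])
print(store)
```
[[9, 4, 3], [1, 1, 96]]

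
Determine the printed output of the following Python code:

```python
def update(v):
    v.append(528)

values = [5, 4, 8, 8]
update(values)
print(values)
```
[5, 4, 8, 8, 528]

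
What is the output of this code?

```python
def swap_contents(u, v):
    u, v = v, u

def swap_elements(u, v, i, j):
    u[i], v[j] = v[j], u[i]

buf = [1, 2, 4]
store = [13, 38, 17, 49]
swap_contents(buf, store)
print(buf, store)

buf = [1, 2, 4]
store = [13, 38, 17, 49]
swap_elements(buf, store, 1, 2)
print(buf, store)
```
[1, 2, 4] [13, 38, 17, 49]
[1, 17, 4] [13, 38, 2, 49]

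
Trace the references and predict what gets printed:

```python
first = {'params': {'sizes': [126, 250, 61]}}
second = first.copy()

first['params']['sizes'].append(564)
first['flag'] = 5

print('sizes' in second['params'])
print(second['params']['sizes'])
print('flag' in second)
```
True
[126, 250, 61, 564]
False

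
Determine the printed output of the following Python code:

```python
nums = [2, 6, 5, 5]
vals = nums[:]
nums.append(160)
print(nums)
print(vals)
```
[2, 6, 5, 5, 160]
[2, 6, 5, 5]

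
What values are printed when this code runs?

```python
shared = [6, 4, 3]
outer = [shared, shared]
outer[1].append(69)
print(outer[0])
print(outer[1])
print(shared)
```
[6, 4, 3, 69]
[6, 4, 3, 69]
[6, 4, 3, 69]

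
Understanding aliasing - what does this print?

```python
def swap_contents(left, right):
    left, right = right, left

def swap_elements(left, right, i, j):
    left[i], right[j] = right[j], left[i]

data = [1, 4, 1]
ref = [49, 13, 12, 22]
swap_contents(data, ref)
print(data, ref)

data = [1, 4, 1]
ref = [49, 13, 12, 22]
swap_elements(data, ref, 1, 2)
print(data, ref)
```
[1, 4, 1] [49, 13, 12, 22]
[1, 12, 1] [49, 13, 4, 22]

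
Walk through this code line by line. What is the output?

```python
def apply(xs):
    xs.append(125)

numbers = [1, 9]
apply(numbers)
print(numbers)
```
[1, 9, 125]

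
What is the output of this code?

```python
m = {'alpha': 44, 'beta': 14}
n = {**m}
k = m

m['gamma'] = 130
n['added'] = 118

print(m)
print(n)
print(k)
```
{'alpha': 44, 'beta': 14, 'gamma': 130}
{'alpha': 44, 'beta': 14, 'added': 118}
{'alpha': 44, 'beta': 14, 'gamma': 130}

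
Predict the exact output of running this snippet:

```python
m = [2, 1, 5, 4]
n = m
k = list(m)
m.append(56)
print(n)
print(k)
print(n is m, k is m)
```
[2, 1, 5, 4, 56]
[2, 1, 5, 4]
True False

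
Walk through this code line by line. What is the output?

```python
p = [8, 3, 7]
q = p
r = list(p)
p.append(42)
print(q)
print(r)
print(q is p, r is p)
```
[8, 3, 7, 42]
[8, 3, 7]
True False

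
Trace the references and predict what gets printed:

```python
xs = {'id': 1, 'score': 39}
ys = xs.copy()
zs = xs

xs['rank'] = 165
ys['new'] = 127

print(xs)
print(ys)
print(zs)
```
{'id': 1, 'score': 39, 'rank': 165}
{'id': 1, 'score': 39, 'new': 127}
{'id': 1, 'score': 39, 'rank': 165}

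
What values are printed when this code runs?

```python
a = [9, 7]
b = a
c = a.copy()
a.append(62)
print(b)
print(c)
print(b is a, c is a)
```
[9, 7, 62]
[9, 7]
True False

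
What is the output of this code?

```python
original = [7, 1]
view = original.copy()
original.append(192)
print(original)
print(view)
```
[7, 1, 192]
[7, 1]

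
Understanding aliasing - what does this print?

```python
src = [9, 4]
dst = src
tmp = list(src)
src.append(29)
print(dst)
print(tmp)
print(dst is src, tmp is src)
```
[9, 4, 29]
[9, 4]
True False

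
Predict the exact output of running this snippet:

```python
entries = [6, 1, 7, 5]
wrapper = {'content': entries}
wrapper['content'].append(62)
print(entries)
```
[6, 1, 7, 5, 62]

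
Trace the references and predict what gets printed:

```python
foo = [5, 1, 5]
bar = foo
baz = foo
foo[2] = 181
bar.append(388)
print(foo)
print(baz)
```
[5, 1, 181, 388]
[5, 1, 181, 388]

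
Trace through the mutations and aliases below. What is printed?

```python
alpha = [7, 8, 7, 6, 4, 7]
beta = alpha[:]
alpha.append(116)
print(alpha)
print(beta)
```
[7, 8, 7, 6, 4, 7, 116]
[7, 8, 7, 6, 4, 7]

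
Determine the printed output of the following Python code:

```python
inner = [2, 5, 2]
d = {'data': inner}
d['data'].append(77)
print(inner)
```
[2, 5, 2, 77]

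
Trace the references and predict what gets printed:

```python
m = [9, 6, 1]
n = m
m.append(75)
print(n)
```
[9, 6, 1, 75]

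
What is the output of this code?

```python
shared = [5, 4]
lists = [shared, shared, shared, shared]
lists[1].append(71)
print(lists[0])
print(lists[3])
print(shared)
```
[5, 4, 71]
[5, 4, 71]
[5, 4, 71]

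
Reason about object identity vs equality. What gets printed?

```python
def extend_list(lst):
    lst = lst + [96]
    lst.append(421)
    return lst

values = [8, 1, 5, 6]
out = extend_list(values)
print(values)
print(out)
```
[8, 1, 5, 6]
[8, 1, 5, 6, 96, 421]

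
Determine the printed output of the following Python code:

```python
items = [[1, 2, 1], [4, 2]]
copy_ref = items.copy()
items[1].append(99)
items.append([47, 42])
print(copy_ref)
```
[[1, 2, 1], [4, 2, 99]]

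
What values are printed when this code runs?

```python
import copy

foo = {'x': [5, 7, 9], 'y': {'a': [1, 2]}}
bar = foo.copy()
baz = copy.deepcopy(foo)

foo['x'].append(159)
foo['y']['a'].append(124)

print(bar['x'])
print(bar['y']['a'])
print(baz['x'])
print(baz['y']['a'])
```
[5, 7, 9, 159]
[1, 2, 124]
[5, 7, 9]
[1, 2]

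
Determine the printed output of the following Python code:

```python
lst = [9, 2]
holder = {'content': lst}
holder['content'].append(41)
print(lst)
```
[9, 2, 41]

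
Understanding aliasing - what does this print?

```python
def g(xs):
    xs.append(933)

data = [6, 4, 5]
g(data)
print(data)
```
[6, 4, 5, 933]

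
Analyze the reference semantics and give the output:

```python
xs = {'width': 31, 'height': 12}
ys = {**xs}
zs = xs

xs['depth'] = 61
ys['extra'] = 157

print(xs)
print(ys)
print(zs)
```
{'width': 31, 'height': 12, 'depth': 61}
{'width': 31, 'height': 12, 'extra': 157}
{'width': 31, 'height': 12, 'depth': 61}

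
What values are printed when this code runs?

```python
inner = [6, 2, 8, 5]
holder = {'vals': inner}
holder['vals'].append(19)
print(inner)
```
[6, 2, 8, 5, 19]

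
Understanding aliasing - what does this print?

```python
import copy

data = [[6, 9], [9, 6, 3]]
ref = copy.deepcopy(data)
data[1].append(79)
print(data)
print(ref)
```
[[6, 9], [9, 6, 3, 79]]
[[6, 9], [9, 6, 3]]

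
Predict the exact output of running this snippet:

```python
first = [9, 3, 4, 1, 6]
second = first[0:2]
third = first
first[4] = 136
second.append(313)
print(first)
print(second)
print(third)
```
[9, 3, 4, 1, 136]
[9, 3, 313]
[9, 3, 4, 1, 136]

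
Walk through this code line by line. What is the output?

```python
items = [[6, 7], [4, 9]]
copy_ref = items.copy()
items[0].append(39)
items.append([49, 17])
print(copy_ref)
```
[[6, 7, 39], [4, 9]]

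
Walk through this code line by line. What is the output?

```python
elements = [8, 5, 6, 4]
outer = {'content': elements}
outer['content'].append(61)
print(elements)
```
[8, 5, 6, 4, 61]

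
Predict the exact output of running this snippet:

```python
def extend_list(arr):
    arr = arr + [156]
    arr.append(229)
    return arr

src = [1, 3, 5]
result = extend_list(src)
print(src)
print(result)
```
[1, 3, 5]
[1, 3, 5, 156, 229]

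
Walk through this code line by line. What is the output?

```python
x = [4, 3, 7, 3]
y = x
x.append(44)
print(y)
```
[4, 3, 7, 3, 44]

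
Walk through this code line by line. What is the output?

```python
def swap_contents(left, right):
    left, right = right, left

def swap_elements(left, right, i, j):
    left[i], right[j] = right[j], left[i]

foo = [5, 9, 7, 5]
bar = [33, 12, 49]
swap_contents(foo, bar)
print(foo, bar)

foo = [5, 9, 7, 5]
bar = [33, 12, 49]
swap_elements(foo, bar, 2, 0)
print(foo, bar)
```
[5, 9, 7, 5] [33, 12, 49]
[5, 9, 33, 5] [7, 12, 49]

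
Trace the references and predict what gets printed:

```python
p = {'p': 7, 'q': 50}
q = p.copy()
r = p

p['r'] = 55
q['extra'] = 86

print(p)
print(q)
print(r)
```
{'p': 7, 'q': 50, 'r': 55}
{'p': 7, 'q': 50, 'extra': 86}
{'p': 7, 'q': 50, 'r': 55}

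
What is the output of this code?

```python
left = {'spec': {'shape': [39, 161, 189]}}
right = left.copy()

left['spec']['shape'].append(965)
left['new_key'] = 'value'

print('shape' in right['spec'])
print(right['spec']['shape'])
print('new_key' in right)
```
True
[39, 161, 189, 965]
False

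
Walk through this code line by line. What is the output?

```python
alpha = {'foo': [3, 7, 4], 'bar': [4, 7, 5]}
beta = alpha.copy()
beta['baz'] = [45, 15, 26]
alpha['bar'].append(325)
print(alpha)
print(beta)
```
{'foo': [3, 7, 4], 'bar': [4, 7, 5, 325]}
{'foo': [3, 7, 4], 'bar': [4, 7, 5, 325], 'baz': [45, 15, 26]}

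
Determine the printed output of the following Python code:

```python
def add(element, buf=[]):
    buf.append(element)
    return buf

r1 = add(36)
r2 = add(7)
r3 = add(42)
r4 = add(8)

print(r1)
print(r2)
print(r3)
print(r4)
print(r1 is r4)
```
[36, 7, 42, 8]
[36, 7, 42, 8]
[36, 7, 42, 8]
[36, 7, 42, 8]
True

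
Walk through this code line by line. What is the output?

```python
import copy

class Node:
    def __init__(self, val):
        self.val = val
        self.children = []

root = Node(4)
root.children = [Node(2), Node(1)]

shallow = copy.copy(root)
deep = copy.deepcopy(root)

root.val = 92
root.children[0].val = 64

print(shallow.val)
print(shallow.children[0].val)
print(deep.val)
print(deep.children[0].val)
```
4
64
4
2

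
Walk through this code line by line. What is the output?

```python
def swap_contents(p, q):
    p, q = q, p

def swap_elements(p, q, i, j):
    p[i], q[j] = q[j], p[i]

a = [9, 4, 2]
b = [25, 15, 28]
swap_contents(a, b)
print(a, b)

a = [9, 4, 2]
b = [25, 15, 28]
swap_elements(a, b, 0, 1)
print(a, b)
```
[9, 4, 2] [25, 15, 28]
[15, 4, 2] [25, 9, 28]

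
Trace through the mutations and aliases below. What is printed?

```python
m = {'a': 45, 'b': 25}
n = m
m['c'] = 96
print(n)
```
{'a': 45, 'b': 25, 'c': 96}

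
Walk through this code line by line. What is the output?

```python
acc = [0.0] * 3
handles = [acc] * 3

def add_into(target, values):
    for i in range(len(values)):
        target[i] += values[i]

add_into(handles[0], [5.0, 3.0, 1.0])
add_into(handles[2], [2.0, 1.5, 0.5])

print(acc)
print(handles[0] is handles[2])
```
[7.0, 4.5, 1.5]
True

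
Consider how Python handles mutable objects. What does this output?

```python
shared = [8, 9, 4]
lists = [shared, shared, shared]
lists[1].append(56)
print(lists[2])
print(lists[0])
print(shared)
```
[8, 9, 4, 56]
[8, 9, 4, 56]
[8, 9, 4, 56]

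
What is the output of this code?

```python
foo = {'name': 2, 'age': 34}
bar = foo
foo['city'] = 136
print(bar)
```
{'name': 2, 'age': 34, 'city': 136}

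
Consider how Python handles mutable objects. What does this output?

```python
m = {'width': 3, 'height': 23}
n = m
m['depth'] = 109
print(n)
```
{'width': 3, 'height': 23, 'depth': 109}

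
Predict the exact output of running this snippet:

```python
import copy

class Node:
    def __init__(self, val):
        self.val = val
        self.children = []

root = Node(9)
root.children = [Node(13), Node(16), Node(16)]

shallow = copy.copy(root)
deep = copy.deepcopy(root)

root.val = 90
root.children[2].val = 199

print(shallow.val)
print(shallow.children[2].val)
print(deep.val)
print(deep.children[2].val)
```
9
199
9
16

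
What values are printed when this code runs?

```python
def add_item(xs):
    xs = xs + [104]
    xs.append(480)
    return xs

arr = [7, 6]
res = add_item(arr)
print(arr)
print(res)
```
[7, 6]
[7, 6, 104, 480]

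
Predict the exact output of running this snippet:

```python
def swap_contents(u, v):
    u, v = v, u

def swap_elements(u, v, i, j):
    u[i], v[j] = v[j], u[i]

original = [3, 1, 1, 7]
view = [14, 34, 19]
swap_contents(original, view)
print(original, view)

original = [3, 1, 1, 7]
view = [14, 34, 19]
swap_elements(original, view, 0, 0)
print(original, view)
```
[3, 1, 1, 7] [14, 34, 19]
[14, 1, 1, 7] [3, 34, 19]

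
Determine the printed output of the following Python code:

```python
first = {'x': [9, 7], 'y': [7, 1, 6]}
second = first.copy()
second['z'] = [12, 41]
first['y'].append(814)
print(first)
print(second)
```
{'x': [9, 7], 'y': [7, 1, 6, 814]}
{'x': [9, 7], 'y': [7, 1, 6, 814], 'z': [12, 41]}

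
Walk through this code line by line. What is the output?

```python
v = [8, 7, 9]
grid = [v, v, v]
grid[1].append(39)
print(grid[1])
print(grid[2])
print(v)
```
[8, 7, 9, 39]
[8, 7, 9, 39]
[8, 7, 9, 39]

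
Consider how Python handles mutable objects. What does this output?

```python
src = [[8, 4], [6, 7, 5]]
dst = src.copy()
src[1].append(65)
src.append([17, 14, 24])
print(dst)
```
[[8, 4], [6, 7, 5, 65]]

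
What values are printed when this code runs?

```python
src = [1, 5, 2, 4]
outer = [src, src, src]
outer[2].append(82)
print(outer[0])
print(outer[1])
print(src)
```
[1, 5, 2, 4, 82]
[1, 5, 2, 4, 82]
[1, 5, 2, 4, 82]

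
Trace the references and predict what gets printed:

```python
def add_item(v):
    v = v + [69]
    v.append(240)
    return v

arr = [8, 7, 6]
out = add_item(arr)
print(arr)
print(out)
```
[8, 7, 6]
[8, 7, 6, 69, 240]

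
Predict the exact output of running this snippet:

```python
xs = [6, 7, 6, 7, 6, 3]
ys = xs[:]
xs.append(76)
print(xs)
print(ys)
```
[6, 7, 6, 7, 6, 3, 76]
[6, 7, 6, 7, 6, 3]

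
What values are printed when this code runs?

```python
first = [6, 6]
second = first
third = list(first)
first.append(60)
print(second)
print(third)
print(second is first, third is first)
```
[6, 6, 60]
[6, 6]
True False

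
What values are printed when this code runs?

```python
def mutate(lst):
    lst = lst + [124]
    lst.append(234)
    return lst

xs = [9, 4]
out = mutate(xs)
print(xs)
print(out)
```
[9, 4]
[9, 4, 124, 234]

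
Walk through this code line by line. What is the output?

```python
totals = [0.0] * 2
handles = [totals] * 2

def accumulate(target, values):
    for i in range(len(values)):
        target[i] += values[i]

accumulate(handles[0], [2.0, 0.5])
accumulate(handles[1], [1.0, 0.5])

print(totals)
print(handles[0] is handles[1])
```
[3.0, 1.0]
True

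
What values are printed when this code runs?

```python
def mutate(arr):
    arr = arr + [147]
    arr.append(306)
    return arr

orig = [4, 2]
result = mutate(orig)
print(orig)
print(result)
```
[4, 2]
[4, 2, 147, 306]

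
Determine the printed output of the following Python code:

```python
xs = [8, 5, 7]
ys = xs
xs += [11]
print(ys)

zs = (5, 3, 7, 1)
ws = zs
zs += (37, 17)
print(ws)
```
[8, 5, 7, 11]
(5, 3, 7, 1)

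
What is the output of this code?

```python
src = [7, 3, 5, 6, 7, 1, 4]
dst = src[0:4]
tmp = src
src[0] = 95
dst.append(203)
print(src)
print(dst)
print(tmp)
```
[95, 3, 5, 6, 7, 1, 4]
[7, 3, 5, 6, 203]
[95, 3, 5, 6, 7, 1, 4]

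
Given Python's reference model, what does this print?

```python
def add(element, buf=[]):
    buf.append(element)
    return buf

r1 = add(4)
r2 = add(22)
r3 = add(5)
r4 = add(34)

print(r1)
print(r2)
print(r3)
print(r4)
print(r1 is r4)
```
[4, 22, 5, 34]
[4, 22, 5, 34]
[4, 22, 5, 34]
[4, 22, 5, 34]
True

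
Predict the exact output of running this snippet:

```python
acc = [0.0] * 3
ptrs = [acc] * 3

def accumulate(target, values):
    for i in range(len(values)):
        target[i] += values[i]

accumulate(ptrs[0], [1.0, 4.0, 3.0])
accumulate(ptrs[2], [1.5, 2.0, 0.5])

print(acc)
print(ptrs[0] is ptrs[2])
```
[2.5, 6.0, 3.5]
True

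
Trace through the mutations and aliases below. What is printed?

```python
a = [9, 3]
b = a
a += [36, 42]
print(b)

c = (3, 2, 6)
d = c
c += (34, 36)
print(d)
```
[9, 3, 36, 42]
(3, 2, 6)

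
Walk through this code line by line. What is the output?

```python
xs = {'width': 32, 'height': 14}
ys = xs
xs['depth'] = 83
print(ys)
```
{'width': 32, 'height': 14, 'depth': 83}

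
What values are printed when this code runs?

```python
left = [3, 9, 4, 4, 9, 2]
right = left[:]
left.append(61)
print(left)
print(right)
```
[3, 9, 4, 4, 9, 2, 61]
[3, 9, 4, 4, 9, 2]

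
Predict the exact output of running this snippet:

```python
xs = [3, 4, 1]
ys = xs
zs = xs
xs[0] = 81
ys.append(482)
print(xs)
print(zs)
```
[81, 4, 1, 482]
[81, 4, 1, 482]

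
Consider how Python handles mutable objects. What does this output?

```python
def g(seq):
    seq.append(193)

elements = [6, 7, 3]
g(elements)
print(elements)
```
[6, 7, 3, 193]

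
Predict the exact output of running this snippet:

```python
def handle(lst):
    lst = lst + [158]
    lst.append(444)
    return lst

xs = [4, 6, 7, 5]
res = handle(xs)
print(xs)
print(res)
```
[4, 6, 7, 5]
[4, 6, 7, 5, 158, 444]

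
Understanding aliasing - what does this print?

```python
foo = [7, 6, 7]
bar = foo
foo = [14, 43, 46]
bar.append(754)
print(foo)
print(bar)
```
[14, 43, 46]
[7, 6, 7, 754]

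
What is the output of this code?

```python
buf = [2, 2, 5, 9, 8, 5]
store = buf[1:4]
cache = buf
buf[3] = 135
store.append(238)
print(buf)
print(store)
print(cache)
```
[2, 2, 5, 135, 8, 5]
[2, 5, 9, 238]
[2, 2, 5, 135, 8, 5]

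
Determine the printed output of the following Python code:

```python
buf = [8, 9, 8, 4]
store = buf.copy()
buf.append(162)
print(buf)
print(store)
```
[8, 9, 8, 4, 162]
[8, 9, 8, 4]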